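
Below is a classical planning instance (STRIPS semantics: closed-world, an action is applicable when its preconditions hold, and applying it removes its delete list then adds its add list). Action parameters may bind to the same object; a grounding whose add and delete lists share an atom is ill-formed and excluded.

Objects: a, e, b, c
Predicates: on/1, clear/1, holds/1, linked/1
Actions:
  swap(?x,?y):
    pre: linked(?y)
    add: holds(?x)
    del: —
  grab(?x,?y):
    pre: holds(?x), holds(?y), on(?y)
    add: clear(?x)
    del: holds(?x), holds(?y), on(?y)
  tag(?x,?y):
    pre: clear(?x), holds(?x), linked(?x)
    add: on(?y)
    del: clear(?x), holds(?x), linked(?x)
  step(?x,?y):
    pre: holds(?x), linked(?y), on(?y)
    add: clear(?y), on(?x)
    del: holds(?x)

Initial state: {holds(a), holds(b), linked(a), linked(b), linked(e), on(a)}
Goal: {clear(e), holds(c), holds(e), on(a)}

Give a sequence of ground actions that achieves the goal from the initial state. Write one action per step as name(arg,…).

swap(e,a); swap(c,a); step(e,a); swap(e,a); step(a,e)

1. swap(e,a)  →  {holds(a), holds(b), holds(e), linked(a), linked(b), linked(e), on(a)}
2. swap(c,a)  →  {holds(a), holds(b), holds(c), holds(e), linked(a), linked(b), linked(e), on(a)}
3. step(e,a)  →  {clear(a), holds(a), holds(b), holds(c), linked(a), linked(b), linked(e), on(a), on(e)}
4. swap(e,a)  →  {clear(a), holds(a), holds(b), holds(c), holds(e), linked(a), linked(b), linked(e), on(a), on(e)}
5. step(a,e)  →  {clear(a), clear(e), holds(b), holds(c), holds(e), linked(a), linked(b), linked(e), on(a), on(e)}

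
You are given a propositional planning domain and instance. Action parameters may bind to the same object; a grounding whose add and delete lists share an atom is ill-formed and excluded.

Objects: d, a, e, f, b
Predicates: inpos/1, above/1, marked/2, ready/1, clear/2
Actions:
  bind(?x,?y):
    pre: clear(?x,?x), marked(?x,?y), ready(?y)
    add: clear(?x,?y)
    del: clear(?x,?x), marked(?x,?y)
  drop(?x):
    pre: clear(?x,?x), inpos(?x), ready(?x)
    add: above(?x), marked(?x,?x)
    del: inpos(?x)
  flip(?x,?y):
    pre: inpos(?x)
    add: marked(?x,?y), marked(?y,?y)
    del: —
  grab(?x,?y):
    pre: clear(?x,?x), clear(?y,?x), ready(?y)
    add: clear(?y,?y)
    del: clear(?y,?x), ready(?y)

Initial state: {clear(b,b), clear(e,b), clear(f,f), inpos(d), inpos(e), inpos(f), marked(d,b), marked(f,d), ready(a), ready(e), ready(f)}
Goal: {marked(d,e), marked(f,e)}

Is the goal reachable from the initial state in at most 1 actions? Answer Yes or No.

1. flip(d,e)  →  {clear(b,b), clear(e,b), clear(f,f), inpos(d), inpos(e), inpos(f), marked(d,b), marked(d,e), marked(e,e), marked(f,d), ready(a), ready(e), ready(f)}
2. flip(f,e)  →  {clear(b,b), clear(e,b), clear(f,f), inpos(d), inpos(e), inpos(f), marked(d,b), marked(d,e), marked(e,e), marked(f,d), marked(f,e), ready(a), ready(e), ready(f)}
optimal plan length = 2; 2 > 1

No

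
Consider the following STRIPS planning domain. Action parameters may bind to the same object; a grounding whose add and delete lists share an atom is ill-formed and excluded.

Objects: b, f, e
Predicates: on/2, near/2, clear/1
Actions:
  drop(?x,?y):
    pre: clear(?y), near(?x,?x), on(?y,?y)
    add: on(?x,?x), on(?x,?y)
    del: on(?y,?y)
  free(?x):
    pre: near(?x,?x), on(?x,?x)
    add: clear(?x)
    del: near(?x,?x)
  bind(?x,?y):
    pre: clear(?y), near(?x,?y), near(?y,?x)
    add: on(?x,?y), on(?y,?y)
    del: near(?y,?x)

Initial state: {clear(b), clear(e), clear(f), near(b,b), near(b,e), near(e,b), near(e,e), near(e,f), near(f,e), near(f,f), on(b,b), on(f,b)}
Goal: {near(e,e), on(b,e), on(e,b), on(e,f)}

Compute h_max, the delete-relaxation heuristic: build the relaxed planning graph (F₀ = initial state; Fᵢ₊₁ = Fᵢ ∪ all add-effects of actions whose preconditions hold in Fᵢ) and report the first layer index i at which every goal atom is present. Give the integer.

1

F0 = init (12 atoms)
F1 = F0 ∪ {on(b,e), on(e,b), on(e,e), on(e,f), on(f,e), on(f,f)}  (18 atoms)
goal ⊆ F1  ⇒  h_max = 1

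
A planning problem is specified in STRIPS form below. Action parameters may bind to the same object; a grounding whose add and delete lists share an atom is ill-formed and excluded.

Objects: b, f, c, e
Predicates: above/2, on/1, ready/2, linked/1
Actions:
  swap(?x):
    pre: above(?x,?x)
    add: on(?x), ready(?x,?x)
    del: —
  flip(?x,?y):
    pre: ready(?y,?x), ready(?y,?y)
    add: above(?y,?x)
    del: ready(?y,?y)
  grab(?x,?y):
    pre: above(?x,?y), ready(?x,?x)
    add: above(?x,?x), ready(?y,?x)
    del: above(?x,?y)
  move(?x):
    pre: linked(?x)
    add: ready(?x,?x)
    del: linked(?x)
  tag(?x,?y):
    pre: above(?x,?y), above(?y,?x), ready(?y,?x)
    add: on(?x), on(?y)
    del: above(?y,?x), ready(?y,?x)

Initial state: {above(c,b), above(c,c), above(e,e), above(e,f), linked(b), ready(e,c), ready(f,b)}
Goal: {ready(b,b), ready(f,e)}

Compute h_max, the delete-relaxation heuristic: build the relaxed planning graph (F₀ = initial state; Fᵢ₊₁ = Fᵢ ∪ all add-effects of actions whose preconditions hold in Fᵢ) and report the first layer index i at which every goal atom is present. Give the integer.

F0 = init (7 atoms)
F1 = F0 ∪ {on(c), on(e), ready(b,b), ready(c,c), ready(e,e)}  (12 atoms)
F2 = F1 ∪ {above(b,b), above(e,c), ready(b,c), ready(f,e)}  (16 atoms)
goal ⊆ F2  ⇒  h_max = 2

2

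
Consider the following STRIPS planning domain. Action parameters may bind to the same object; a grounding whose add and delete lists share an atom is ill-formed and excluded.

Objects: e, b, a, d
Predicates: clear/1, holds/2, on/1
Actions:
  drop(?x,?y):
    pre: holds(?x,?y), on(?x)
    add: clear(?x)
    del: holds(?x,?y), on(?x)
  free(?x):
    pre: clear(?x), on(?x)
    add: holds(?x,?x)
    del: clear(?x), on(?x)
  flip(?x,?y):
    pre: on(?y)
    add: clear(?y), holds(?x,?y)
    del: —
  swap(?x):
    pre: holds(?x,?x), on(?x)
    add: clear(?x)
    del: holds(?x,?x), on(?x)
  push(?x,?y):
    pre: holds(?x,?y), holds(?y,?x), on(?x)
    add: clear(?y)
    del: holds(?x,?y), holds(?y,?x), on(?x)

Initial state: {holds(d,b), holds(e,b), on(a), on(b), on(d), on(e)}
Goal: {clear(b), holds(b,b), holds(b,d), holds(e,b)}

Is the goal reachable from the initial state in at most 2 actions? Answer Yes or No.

Yes

1. flip(b,b)  →  {clear(b), holds(b,b), holds(d,b), holds(e,b), on(a), on(b), on(d), on(e)}
2. flip(b,d)  →  {clear(b), clear(d), holds(b,b), holds(b,d), holds(d,b), holds(e,b), on(a), on(b), on(d), on(e)}
optimal plan length = 2; 2 ≤ 2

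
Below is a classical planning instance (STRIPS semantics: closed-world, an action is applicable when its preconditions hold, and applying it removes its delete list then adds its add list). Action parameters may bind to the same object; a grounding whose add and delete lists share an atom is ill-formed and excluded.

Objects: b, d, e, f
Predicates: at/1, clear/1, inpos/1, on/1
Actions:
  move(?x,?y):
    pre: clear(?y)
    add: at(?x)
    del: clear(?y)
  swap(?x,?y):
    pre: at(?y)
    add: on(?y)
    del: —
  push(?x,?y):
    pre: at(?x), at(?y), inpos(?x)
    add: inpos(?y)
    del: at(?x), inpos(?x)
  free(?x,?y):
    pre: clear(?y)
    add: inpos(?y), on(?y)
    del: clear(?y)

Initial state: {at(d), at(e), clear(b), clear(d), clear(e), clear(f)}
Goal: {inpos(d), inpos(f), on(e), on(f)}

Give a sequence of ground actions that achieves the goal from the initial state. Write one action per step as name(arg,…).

1. swap(b,e)  →  {at(d), at(e), clear(b), clear(d), clear(e), clear(f), on(e)}
2. free(b,d)  →  {at(d), at(e), clear(b), clear(e), clear(f), inpos(d), on(d), on(e)}
3. free(b,f)  →  {at(d), at(e), clear(b), clear(e), inpos(d), inpos(f), on(d), on(e), on(f)}

swap(b,e); free(b,d); free(b,f)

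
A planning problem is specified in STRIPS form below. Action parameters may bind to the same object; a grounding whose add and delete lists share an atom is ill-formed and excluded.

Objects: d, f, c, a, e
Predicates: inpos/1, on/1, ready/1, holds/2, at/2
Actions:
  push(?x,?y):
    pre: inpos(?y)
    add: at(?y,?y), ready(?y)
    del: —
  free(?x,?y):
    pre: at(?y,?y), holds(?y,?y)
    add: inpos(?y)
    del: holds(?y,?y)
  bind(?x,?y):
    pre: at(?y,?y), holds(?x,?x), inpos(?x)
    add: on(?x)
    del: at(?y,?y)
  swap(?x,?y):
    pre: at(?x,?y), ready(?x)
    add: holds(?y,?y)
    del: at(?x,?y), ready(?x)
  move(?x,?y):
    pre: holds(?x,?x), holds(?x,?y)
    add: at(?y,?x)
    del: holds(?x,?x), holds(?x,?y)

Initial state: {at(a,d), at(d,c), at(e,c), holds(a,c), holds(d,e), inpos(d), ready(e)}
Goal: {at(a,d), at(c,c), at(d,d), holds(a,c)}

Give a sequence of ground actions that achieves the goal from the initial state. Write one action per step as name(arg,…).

1. push(d,d)  →  {at(a,d), at(d,c), at(d,d), at(e,c), holds(a,c), holds(d,e), inpos(d), ready(d), ready(e)}
2. swap(d,c)  →  {at(a,d), at(d,d), at(e,c), holds(a,c), holds(c,c), holds(d,e), inpos(d), ready(e)}
3. move(c,c)  →  {at(a,d), at(c,c), at(d,d), at(e,c), holds(a,c), holds(d,e), inpos(d), ready(e)}

push(d,d); swap(d,c); move(c,c)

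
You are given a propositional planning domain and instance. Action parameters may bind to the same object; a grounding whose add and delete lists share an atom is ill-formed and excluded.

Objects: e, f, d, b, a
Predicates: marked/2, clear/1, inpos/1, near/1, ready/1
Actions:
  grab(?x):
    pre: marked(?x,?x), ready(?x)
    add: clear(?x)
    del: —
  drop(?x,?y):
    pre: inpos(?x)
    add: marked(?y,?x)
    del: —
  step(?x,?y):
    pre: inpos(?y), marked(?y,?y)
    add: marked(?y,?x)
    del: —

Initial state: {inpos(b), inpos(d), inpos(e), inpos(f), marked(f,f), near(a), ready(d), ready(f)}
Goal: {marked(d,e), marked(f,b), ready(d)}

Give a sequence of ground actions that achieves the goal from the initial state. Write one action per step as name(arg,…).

drop(e,d); drop(b,f)

1. drop(e,d)  →  {inpos(b), inpos(d), inpos(e), inpos(f), marked(d,e), marked(f,f), near(a), ready(d), ready(f)}
2. drop(b,f)  →  {inpos(b), inpos(d), inpos(e), inpos(f), marked(d,e), marked(f,b), marked(f,f), near(a), ready(d), ready(f)}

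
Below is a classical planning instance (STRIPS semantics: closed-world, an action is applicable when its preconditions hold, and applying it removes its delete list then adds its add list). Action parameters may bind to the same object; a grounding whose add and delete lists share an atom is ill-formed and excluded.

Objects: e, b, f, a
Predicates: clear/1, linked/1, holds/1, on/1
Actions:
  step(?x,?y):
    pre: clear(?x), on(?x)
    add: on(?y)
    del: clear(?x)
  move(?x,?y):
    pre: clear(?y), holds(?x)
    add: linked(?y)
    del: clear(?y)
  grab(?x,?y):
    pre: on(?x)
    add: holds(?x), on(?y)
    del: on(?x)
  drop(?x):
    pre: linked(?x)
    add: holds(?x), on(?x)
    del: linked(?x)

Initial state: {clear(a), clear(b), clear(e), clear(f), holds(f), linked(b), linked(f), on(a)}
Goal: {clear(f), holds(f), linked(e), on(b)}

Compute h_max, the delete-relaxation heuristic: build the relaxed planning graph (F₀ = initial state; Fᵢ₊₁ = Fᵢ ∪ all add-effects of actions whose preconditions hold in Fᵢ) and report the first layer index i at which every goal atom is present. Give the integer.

1

F0 = init (8 atoms)
F1 = F0 ∪ {holds(a), holds(b), linked(a), linked(e), on(b), on(e), on(f)}  (15 atoms)
goal ⊆ F1  ⇒  h_max = 1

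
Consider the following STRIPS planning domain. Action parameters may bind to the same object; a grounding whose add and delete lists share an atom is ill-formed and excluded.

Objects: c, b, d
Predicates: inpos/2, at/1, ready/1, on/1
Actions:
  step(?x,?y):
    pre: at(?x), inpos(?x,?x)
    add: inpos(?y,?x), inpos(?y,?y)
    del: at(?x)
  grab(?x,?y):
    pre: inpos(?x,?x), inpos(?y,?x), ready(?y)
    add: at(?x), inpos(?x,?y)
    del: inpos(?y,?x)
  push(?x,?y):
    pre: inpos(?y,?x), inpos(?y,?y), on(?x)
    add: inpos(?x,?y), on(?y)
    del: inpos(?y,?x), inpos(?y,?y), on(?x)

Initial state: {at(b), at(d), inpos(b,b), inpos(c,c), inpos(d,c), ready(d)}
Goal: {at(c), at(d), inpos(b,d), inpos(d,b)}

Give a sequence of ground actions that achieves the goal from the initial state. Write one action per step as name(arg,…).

step(b,d); grab(c,d); grab(b,d); step(b,d)

1. step(b,d)  →  {at(d), inpos(b,b), inpos(c,c), inpos(d,b), inpos(d,c), inpos(d,d), ready(d)}
2. grab(c,d)  →  {at(c), at(d), inpos(b,b), inpos(c,c), inpos(c,d), inpos(d,b), inpos(d,d), ready(d)}
3. grab(b,d)  →  {at(b), at(c), at(d), inpos(b,b), inpos(b,d), inpos(c,c), inpos(c,d), inpos(d,d), ready(d)}
4. step(b,d)  →  {at(c), at(d), inpos(b,b), inpos(b,d), inpos(c,c), inpos(c,d), inpos(d,b), inpos(d,d), ready(d)}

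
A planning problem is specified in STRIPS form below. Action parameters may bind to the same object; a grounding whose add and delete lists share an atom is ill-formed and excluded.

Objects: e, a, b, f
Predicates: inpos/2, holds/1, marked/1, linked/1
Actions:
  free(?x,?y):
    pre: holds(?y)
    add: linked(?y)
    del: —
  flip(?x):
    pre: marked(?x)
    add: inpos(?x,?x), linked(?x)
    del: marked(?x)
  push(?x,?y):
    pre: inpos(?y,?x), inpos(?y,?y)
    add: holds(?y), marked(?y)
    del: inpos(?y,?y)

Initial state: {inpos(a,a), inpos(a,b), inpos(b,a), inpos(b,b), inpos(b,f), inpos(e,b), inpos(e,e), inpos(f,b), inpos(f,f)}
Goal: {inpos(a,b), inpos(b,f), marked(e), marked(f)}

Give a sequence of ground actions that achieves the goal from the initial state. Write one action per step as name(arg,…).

1. push(e,e)  →  {holds(e), inpos(a,a), inpos(a,b), inpos(b,a), inpos(b,b), inpos(b,f), inpos(e,b), inpos(f,b), inpos(f,f), marked(e)}
2. push(b,f)  →  {holds(e), holds(f), inpos(a,a), inpos(a,b), inpos(b,a), inpos(b,b), inpos(b,f), inpos(e,b), inpos(f,b), marked(e), marked(f)}

push(e,e); push(b,f)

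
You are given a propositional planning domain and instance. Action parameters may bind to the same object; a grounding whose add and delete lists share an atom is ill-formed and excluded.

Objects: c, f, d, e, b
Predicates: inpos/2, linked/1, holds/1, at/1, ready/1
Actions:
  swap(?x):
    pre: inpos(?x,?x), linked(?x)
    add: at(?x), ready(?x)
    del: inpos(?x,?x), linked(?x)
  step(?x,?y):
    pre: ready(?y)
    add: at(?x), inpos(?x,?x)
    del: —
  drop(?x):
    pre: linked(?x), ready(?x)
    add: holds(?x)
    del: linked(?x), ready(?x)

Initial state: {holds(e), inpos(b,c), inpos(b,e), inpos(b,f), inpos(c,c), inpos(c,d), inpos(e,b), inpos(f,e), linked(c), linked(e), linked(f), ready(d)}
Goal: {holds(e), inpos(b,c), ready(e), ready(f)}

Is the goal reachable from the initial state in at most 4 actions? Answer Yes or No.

1. step(f,d)  →  {at(f), holds(e), inpos(b,c), inpos(b,e), inpos(b,f), inpos(c,c), inpos(c,d), inpos(e,b), inpos(f,e), inpos(f,f), linked(c), linked(e), linked(f), ready(d)}
2. swap(f)  →  {at(f), holds(e), inpos(b,c), inpos(b,e), inpos(b,f), inpos(c,c), inpos(c,d), inpos(e,b), inpos(f,e), linked(c), linked(e), ready(d), ready(f)}
3. step(e,f)  →  {at(e), at(f), holds(e), inpos(b,c), inpos(b,e), inpos(b,f), inpos(c,c), inpos(c,d), inpos(e,b), inpos(e,e), inpos(f,e), linked(c), linked(e), ready(d), ready(f)}
4. swap(e)  →  {at(e), at(f), holds(e), inpos(b,c), inpos(b,e), inpos(b,f), inpos(c,c), inpos(c,d), inpos(e,b), inpos(f,e), linked(c), ready(d), ready(e), ready(f)}
optimal plan length = 4; 4 ≤ 4

Yes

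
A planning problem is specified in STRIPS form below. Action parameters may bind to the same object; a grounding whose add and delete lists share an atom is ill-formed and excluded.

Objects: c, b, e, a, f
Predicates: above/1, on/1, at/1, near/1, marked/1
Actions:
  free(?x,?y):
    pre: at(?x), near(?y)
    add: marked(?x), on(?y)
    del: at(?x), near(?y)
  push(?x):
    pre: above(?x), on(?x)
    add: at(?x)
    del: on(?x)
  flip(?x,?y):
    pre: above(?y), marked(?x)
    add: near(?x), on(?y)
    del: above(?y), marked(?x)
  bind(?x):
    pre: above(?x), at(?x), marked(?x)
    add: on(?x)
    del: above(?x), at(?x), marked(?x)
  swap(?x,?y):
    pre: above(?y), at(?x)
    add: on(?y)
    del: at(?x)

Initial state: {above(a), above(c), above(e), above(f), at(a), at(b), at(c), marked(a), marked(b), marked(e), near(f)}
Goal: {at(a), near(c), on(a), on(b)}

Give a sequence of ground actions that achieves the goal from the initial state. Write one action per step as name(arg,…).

1. flip(b,c)  →  {above(a), above(e), above(f), at(a), at(b), at(c), marked(a), marked(e), near(b), near(f), on(c)}
2. free(c,b)  →  {above(a), above(e), above(f), at(a), at(b), marked(a), marked(c), marked(e), near(f), on(b), on(c)}
3. flip(c,a)  →  {above(e), above(f), at(a), at(b), marked(a), marked(e), near(c), near(f), on(a), on(b), on(c)}

flip(b,c); free(c,b); flip(c,a)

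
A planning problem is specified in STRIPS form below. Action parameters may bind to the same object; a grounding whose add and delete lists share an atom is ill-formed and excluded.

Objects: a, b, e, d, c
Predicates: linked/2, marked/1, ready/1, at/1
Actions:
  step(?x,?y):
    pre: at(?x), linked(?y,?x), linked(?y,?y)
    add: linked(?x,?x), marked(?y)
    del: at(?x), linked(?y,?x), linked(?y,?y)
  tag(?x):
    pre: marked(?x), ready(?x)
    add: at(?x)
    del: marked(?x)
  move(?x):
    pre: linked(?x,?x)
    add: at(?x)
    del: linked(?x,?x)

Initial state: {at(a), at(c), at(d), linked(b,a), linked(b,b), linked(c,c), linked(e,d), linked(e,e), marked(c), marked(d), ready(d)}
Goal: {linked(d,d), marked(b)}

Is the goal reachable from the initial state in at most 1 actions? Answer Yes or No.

1. step(a,b)  →  {at(c), at(d), linked(a,a), linked(c,c), linked(e,d), linked(e,e), marked(b), marked(c), marked(d), ready(d)}
2. step(d,e)  →  {at(c), linked(a,a), linked(c,c), linked(d,d), marked(b), marked(c), marked(d), marked(e), ready(d)}
optimal plan length = 2; 2 > 1

No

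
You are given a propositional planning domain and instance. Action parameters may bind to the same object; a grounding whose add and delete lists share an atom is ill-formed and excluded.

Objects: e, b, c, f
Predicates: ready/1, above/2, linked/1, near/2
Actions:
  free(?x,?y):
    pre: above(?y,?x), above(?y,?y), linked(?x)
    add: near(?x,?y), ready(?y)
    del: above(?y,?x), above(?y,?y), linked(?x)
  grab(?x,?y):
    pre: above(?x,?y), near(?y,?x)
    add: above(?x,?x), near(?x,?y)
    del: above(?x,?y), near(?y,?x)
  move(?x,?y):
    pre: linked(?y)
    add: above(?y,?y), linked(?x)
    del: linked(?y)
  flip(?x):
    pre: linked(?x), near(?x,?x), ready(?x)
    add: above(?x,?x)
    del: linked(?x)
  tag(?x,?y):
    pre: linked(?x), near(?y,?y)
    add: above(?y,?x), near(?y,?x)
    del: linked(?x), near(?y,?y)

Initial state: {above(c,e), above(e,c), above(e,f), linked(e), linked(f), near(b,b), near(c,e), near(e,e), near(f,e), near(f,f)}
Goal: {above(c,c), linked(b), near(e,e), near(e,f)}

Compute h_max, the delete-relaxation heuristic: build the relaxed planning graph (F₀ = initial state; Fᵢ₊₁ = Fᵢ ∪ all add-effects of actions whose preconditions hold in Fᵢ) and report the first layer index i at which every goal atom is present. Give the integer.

F0 = init (10 atoms)
F1 = F0 ∪ {above(b,e), above(b,f), above(e,e), above(f,e), above(f,f), linked(b), linked(c), near(b,e), near(b,f), near(e,c), near(e,f)}  (21 atoms)
F2 = F1 ∪ {above(b,b), above(b,c), above(c,c), above(e,b), above(f,b), above(f,c), near(b,c), near(e,b), near(f,b), near(f,c), ready(e), ready(f)}  (33 atoms)
goal ⊆ F2  ⇒  h_max = 2

2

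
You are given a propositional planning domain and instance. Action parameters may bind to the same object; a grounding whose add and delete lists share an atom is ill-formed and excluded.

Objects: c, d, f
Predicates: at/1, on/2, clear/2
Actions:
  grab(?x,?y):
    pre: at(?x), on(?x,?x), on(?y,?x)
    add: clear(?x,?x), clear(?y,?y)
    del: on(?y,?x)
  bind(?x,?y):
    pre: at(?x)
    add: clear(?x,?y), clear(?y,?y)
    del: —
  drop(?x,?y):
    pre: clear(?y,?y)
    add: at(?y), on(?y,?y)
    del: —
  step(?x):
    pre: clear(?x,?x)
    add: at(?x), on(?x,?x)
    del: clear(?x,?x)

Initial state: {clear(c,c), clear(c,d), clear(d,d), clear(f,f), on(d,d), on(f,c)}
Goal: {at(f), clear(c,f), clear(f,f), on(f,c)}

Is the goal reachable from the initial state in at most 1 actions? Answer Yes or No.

No

1. drop(c,c)  →  {at(c), clear(c,c), clear(c,d), clear(d,d), clear(f,f), on(c,c), on(d,d), on(f,c)}
2. bind(c,f)  →  {at(c), clear(c,c), clear(c,d), clear(c,f), clear(d,d), clear(f,f), on(c,c), on(d,d), on(f,c)}
3. drop(c,f)  →  {at(c), at(f), clear(c,c), clear(c,d), clear(c,f), clear(d,d), clear(f,f), on(c,c), on(d,d), on(f,c), on(f,f)}
optimal plan length = 3; 3 > 1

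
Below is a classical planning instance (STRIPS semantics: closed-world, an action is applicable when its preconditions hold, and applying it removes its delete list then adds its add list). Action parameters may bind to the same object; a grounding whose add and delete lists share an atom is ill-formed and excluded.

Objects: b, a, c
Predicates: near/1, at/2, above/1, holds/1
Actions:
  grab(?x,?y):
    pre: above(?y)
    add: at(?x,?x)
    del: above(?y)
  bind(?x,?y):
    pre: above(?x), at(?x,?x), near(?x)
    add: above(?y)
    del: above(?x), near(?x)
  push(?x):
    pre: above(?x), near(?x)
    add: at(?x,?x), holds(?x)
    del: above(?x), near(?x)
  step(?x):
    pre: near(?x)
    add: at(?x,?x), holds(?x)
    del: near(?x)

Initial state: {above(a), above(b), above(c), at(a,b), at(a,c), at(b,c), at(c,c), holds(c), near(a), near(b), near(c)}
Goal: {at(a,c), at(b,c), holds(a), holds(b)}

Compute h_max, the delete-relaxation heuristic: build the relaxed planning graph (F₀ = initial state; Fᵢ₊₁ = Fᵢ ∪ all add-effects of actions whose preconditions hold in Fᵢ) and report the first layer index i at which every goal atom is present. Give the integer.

1

F0 = init (11 atoms)
F1 = F0 ∪ {at(a,a), at(b,b), holds(a), holds(b)}  (15 atoms)
goal ⊆ F1  ⇒  h_max = 1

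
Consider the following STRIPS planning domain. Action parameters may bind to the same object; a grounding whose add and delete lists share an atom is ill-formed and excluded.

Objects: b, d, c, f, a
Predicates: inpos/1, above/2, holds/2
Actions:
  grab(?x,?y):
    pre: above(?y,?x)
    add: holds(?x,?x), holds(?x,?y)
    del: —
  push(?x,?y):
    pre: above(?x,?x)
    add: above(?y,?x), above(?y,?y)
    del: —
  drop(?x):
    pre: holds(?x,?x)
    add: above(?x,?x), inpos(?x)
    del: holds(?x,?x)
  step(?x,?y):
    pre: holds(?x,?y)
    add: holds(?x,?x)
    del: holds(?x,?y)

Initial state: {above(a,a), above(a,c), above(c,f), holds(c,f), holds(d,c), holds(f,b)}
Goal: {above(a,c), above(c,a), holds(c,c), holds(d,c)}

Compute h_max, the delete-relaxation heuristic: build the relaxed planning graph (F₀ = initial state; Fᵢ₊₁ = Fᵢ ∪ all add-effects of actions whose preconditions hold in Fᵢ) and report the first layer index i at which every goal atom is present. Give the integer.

F0 = init (6 atoms)
F1 = F0 ∪ {above(b,a), above(b,b), above(c,a), above(c,c), above(d,a), above(d,d), above(f,a), above(f,f), holds(a,a), holds(c,a), holds(c,c), holds(d,d), holds(f,c), holds(f,f)}  (20 atoms)
goal ⊆ F1  ⇒  h_max = 1

1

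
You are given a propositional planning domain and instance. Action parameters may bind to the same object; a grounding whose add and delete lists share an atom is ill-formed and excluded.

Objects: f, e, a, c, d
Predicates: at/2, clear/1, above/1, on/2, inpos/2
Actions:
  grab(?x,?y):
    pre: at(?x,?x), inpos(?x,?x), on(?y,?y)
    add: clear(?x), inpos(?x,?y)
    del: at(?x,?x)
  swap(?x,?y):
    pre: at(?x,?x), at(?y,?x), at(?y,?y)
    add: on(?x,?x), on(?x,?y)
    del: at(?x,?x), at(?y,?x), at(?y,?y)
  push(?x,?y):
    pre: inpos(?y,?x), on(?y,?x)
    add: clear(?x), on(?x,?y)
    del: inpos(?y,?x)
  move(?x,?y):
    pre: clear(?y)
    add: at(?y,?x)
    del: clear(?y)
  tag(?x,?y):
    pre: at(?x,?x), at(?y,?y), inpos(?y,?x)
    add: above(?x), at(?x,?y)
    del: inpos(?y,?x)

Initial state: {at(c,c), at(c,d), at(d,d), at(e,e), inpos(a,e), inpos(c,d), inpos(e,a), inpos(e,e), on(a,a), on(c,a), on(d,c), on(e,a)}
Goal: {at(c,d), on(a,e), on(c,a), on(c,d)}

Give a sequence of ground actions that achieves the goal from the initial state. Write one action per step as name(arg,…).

push(a,e); tag(d,c); swap(c,d)

1. push(a,e)  →  {at(c,c), at(c,d), at(d,d), at(e,e), clear(a), inpos(a,e), inpos(c,d), inpos(e,e), on(a,a), on(a,e), on(c,a), on(d,c), on(e,a)}
2. tag(d,c)  →  {above(d), at(c,c), at(c,d), at(d,c), at(d,d), at(e,e), clear(a), inpos(a,e), inpos(e,e), on(a,a), on(a,e), on(c,a), on(d,c), on(e,a)}
3. swap(c,d)  →  {above(d), at(c,d), at(e,e), clear(a), inpos(a,e), inpos(e,e), on(a,a), on(a,e), on(c,a), on(c,c), on(c,d), on(d,c), on(e,a)}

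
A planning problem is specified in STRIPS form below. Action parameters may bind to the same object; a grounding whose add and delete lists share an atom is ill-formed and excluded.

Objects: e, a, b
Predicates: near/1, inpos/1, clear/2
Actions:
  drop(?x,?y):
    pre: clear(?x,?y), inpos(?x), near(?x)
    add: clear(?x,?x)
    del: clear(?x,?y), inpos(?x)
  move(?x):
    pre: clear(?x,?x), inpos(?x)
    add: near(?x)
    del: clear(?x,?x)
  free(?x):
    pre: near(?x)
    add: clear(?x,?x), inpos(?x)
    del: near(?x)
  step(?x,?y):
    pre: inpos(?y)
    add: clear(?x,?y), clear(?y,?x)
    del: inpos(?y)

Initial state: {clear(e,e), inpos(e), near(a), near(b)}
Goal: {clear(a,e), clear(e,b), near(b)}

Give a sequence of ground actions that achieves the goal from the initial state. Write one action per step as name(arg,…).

1. free(a)  →  {clear(a,a), clear(e,e), inpos(a), inpos(e), near(b)}
2. step(e,a)  →  {clear(a,a), clear(a,e), clear(e,a), clear(e,e), inpos(e), near(b)}
3. step(b,e)  →  {clear(a,a), clear(a,e), clear(b,e), clear(e,a), clear(e,b), clear(e,e), near(b)}

free(a); step(e,a); step(b,e)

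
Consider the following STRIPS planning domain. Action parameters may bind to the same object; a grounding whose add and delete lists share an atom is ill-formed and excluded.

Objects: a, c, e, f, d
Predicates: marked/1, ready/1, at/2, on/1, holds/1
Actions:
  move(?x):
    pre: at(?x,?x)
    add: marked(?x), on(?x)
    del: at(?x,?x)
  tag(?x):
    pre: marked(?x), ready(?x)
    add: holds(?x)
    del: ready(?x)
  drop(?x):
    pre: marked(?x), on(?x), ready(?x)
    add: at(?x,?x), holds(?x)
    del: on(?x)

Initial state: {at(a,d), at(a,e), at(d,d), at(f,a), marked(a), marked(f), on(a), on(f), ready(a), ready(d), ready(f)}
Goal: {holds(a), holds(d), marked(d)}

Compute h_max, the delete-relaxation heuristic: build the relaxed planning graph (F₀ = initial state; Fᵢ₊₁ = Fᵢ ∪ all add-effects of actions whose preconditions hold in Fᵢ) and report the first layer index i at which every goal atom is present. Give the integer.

F0 = init (11 atoms)
F1 = F0 ∪ {at(a,a), at(f,f), holds(a), holds(f), marked(d), on(d)}  (17 atoms)
F2 = F1 ∪ {holds(d)}  (18 atoms)
goal ⊆ F2  ⇒  h_max = 2

2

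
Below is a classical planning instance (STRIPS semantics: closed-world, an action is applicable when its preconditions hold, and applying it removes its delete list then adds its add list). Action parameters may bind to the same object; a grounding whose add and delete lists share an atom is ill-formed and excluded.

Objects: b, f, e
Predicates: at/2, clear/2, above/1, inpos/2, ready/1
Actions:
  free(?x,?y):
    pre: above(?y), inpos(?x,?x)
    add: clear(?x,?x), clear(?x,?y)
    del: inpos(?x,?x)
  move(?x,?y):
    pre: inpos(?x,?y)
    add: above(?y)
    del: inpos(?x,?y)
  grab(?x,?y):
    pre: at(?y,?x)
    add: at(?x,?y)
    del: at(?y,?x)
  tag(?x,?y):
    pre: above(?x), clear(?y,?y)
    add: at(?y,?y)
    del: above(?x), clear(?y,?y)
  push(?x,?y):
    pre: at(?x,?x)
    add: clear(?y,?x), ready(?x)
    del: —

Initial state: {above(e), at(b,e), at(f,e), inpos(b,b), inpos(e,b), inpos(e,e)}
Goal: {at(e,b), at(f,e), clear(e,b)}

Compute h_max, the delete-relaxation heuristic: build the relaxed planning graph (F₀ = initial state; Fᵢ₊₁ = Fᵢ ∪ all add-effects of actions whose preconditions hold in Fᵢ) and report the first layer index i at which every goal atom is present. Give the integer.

F0 = init (6 atoms)
F1 = F0 ∪ {above(b), at(e,b), at(e,f), clear(b,b), clear(b,e), clear(e,e)}  (12 atoms)
F2 = F1 ∪ {at(b,b), at(e,e), clear(e,b)}  (15 atoms)
goal ⊆ F2  ⇒  h_max = 2

2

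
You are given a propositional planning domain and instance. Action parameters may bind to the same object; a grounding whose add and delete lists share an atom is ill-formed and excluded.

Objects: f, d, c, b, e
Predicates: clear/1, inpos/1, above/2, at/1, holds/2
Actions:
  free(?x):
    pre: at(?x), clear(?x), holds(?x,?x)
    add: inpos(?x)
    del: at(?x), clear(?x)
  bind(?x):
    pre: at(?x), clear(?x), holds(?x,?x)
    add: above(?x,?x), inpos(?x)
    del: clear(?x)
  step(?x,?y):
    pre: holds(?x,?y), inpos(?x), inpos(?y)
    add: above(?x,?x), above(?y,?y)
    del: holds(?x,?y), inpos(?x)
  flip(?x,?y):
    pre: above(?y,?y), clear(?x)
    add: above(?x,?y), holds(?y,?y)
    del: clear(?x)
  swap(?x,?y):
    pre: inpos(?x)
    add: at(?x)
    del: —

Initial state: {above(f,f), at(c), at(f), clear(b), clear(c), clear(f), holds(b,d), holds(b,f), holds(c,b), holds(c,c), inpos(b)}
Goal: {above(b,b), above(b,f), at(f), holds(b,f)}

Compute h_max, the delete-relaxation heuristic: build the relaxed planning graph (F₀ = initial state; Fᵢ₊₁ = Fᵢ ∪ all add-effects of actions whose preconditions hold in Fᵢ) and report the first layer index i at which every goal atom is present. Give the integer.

2

F0 = init (11 atoms)
F1 = F0 ∪ {above(b,f), above(c,c), above(c,f), at(b), holds(f,f), inpos(c)}  (17 atoms)
F2 = F1 ∪ {above(b,b), above(b,c), above(f,c), inpos(f)}  (21 atoms)
goal ⊆ F2  ⇒  h_max = 2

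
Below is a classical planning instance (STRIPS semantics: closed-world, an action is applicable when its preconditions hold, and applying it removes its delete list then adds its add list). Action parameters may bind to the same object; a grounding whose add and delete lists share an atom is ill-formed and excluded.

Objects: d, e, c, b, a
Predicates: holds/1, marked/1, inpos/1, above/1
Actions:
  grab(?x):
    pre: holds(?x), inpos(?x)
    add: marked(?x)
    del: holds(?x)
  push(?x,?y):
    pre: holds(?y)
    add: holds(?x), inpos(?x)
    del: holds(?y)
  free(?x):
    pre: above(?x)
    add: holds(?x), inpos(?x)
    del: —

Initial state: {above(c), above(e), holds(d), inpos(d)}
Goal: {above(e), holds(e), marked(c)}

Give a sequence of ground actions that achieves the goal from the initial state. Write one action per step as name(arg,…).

push(e,d); free(c); grab(c)

1. push(e,d)  →  {above(c), above(e), holds(e), inpos(d), inpos(e)}
2. free(c)  →  {above(c), above(e), holds(c), holds(e), inpos(c), inpos(d), inpos(e)}
3. grab(c)  →  {above(c), above(e), holds(e), inpos(c), inpos(d), inpos(e), marked(c)}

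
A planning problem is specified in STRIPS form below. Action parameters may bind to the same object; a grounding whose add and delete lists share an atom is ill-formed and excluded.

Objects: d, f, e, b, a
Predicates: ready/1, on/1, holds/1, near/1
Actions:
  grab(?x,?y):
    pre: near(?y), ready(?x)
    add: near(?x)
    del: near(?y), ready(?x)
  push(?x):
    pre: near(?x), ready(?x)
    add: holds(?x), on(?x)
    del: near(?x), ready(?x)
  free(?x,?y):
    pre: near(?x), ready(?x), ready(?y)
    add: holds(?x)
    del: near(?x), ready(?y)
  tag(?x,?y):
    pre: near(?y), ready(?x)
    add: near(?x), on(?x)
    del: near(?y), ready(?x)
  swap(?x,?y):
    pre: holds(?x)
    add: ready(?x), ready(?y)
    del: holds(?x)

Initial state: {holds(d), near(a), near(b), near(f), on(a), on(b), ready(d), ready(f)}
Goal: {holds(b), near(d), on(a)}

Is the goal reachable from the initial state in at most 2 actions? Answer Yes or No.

1. grab(d,f)  →  {holds(d), near(a), near(b), near(d), on(a), on(b), ready(f)}
2. swap(d,b)  →  {near(a), near(b), near(d), on(a), on(b), ready(b), ready(d), ready(f)}
3. push(b)  →  {holds(b), near(a), near(d), on(a), on(b), ready(d), ready(f)}
optimal plan length = 3; 3 > 2

No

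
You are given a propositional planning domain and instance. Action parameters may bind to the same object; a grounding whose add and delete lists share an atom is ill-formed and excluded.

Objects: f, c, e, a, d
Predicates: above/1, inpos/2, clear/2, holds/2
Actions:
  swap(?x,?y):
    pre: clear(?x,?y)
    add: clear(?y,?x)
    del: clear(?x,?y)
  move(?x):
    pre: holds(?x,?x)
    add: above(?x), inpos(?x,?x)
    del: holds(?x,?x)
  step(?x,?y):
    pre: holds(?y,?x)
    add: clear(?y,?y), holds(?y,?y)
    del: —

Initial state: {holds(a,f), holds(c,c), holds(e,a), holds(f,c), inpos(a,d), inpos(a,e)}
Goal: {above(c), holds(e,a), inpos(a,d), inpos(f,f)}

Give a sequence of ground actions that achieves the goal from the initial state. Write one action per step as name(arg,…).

1. move(c)  →  {above(c), holds(a,f), holds(e,a), holds(f,c), inpos(a,d), inpos(a,e), inpos(c,c)}
2. step(c,f)  →  {above(c), clear(f,f), holds(a,f), holds(e,a), holds(f,c), holds(f,f), inpos(a,d), inpos(a,e), inpos(c,c)}
3. move(f)  →  {above(c), above(f), clear(f,f), holds(a,f), holds(e,a), holds(f,c), inpos(a,d), inpos(a,e), inpos(c,c), inpos(f,f)}

move(c); step(c,f); move(f)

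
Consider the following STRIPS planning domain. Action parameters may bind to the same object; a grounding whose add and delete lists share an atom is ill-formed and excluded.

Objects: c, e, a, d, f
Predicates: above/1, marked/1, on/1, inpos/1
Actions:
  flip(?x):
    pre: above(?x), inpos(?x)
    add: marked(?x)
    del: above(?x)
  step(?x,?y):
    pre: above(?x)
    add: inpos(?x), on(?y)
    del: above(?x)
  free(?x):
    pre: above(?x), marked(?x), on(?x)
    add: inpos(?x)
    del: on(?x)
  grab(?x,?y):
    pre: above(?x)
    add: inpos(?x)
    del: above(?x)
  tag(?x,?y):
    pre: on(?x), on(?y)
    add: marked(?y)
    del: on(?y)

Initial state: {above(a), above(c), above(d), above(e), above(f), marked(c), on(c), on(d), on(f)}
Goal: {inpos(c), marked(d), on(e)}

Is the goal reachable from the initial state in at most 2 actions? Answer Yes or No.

1. step(c,e)  →  {above(a), above(d), above(e), above(f), inpos(c), marked(c), on(c), on(d), on(e), on(f)}
2. tag(c,d)  →  {above(a), above(d), above(e), above(f), inpos(c), marked(c), marked(d), on(c), on(e), on(f)}
optimal plan length = 2; 2 ≤ 2

Yes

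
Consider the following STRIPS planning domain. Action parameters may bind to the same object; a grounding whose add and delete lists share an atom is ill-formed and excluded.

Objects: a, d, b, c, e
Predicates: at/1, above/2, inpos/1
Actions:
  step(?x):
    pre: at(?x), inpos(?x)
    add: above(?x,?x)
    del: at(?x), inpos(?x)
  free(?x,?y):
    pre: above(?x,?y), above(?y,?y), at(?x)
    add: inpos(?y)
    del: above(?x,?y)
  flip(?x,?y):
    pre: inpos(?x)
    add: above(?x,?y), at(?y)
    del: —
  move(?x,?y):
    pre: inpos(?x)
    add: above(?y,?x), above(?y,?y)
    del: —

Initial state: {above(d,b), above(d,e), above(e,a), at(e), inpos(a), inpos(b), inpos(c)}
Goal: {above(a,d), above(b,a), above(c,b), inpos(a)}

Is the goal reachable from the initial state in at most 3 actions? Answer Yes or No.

1. flip(a,d)  →  {above(a,d), above(d,b), above(d,e), above(e,a), at(d), at(e), inpos(a), inpos(b), inpos(c)}
2. flip(b,a)  →  {above(a,d), above(b,a), above(d,b), above(d,e), above(e,a), at(a), at(d), at(e), inpos(a), inpos(b), inpos(c)}
3. flip(c,b)  →  {above(a,d), above(b,a), above(c,b), above(d,b), above(d,e), above(e,a), at(a), at(b), at(d), at(e), inpos(a), inpos(b), inpos(c)}
optimal plan length = 3; 3 ≤ 3

Yes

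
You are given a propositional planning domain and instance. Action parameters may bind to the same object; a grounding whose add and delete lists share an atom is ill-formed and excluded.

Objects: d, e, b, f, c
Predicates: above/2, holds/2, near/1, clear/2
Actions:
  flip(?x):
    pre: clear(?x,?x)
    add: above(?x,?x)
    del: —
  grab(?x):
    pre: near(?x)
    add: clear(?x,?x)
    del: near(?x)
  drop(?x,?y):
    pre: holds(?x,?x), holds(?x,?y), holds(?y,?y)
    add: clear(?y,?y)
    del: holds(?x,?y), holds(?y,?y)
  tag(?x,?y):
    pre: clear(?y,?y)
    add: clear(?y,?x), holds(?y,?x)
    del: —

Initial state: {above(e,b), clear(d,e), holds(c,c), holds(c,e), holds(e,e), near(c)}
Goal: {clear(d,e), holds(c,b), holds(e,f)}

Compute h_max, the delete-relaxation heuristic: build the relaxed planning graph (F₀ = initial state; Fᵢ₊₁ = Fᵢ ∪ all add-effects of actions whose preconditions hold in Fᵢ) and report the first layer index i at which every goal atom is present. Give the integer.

2

F0 = init (6 atoms)
F1 = F0 ∪ {clear(c,c), clear(e,e)}  (8 atoms)
F2 = F1 ∪ {above(c,c), above(e,e), clear(c,b), clear(c,d), clear(c,e), clear(c,f), clear(e,b), clear(e,c), clear(e,d), clear(e,f), holds(c,b), holds(c,d), holds(c,f), holds(e,b), holds(e,c), holds(e,d), holds(e,f)}  (25 atoms)
goal ⊆ F2  ⇒  h_max = 2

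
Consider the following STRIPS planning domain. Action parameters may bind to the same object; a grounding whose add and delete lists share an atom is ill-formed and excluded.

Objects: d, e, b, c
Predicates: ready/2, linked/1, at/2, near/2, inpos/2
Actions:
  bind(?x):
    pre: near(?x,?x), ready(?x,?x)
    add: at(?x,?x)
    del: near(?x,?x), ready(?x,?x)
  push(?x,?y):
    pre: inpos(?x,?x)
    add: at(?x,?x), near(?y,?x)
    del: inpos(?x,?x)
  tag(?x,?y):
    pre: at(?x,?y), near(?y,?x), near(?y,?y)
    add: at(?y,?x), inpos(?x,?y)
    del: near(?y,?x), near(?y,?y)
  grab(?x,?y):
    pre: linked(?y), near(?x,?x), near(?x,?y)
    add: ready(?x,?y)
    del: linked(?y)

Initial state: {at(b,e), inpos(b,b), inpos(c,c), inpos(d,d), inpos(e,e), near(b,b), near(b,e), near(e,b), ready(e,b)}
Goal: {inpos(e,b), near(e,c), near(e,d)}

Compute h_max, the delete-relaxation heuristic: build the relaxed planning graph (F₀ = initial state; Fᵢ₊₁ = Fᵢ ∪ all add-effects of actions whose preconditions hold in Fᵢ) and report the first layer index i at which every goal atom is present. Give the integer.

3

F0 = init (9 atoms)
F1 = F0 ∪ {at(b,b), at(c,c), at(d,d), at(e,e), near(b,c), near(b,d), near(c,b), near(c,c), near(c,d), near(c,e), near(d,b), near(d,c), near(d,d), near(d,e), near(e,c), near(e,d), near(e,e)}  (26 atoms)
F2 = F1 ∪ {at(e,b), inpos(b,e)}  (28 atoms)
F3 = F2 ∪ {inpos(e,b)}  (29 atoms)
goal ⊆ F3  ⇒  h_max = 3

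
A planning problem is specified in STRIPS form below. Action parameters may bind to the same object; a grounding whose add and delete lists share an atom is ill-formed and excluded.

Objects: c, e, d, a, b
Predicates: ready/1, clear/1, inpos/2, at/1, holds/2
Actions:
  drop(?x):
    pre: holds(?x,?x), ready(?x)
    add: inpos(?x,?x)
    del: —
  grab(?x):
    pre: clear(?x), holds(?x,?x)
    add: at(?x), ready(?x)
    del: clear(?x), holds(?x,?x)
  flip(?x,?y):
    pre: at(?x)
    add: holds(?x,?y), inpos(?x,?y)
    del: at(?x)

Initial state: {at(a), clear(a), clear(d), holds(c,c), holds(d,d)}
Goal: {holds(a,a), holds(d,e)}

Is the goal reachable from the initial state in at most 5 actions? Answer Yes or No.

1. grab(d)  →  {at(a), at(d), clear(a), holds(c,c), ready(d)}
2. flip(d,e)  →  {at(a), clear(a), holds(c,c), holds(d,e), inpos(d,e), ready(d)}
3. flip(a,a)  →  {clear(a), holds(a,a), holds(c,c), holds(d,e), inpos(a,a), inpos(d,e), ready(d)}
optimal plan length = 3; 3 ≤ 5

Yes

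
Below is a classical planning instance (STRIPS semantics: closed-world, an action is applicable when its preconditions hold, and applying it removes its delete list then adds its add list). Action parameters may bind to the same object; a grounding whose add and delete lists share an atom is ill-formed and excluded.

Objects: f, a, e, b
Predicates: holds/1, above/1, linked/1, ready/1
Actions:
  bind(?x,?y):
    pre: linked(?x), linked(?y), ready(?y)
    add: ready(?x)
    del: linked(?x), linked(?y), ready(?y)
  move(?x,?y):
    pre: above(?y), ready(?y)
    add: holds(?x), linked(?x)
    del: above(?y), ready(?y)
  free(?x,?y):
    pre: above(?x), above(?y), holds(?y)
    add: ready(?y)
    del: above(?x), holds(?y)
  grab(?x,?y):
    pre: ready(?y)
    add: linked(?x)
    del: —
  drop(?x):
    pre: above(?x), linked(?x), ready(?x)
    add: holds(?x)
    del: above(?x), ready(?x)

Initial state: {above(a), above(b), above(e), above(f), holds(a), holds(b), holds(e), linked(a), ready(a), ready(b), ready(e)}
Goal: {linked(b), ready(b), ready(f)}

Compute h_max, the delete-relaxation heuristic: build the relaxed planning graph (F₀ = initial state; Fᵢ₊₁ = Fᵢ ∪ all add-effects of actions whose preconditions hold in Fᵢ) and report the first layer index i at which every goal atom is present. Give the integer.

2

F0 = init (11 atoms)
F1 = F0 ∪ {holds(f), linked(b), linked(e), linked(f)}  (15 atoms)
F2 = F1 ∪ {ready(f)}  (16 atoms)
goal ⊆ F2  ⇒  h_max = 2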